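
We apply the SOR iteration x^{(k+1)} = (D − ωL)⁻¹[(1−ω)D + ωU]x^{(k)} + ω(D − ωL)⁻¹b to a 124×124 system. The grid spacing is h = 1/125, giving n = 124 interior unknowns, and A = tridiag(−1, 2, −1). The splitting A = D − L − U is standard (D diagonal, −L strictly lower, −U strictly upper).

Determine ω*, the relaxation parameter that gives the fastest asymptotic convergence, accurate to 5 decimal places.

spectrum of D⁻¹(L+U) = {cos(kπ/125) : 1≤k≤124}; ρ_J = cos(π/125) = 0.99968.
√(1−ρ_J²) = |sin(π/125)| = 0.025130
So ω* = 2/1.025130 = 1.95097 (Young).
and ρ(B_{ω*}) = 1.95097 − 1 = 0.95097.

ω* = 1.95097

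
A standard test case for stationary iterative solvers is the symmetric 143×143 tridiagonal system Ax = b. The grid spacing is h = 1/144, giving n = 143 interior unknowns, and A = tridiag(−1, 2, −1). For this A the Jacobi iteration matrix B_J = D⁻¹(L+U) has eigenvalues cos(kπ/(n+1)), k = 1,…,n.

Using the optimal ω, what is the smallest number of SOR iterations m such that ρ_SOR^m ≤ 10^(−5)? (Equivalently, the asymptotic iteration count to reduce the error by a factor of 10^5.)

m = 264

With n=143, ρ(Jacobi) = cos(π/144) = 0.9997620.
√(1 − cos²(π/144)) = sin(π/144) ≈ 0.0218149.
[ω*] 2 ÷ (1 + 0.0218149) = 2 ÷ 1.0218149 = 1.9573017.
ρ_SOR = ω* − 1 ≈ 0.9573017.
Need (0.9573017)^m ≤ 10^(−5): m ≥ 5·ln10/|ln 0.9573017| = 11.5129/0.0436367 = 263.835 ⇒ m = 264.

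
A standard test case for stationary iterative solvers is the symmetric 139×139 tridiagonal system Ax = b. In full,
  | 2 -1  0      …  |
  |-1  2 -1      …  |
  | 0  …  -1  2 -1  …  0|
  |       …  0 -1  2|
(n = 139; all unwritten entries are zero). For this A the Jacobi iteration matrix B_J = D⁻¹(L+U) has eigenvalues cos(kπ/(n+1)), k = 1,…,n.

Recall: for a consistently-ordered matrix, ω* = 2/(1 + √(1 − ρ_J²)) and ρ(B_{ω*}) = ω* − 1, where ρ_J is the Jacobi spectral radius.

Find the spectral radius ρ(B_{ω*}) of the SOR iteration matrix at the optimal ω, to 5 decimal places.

With n=139, ρ(Jacobi) = cos(π/140) = 0.99975.
√(1−ρ_J²) simplifies to sin(π/140) = 0.022438.
So ω* = 2/1.022438 = 1.95611 (Young).
ρ(B_{ω*}) = ω*−1 = 0.95611

ρ_SOR = 0.95611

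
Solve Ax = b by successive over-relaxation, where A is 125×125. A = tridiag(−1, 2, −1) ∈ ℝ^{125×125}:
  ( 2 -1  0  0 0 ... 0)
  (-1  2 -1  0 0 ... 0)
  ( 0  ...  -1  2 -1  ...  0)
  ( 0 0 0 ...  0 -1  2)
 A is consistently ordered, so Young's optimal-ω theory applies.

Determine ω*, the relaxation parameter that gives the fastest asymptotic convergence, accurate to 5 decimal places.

n=125: λ(B_J) = 1 − λ(A)/2 = cos(kπ/126); k=1 gives ρ_J = 0.99969.
√(1−ρ_J²) = |sin(π/126)| = 0.024931
ω* = 2/(1 + 0.024931) = 2/1.024931 = 1.95135.
At ω = 1.95135 every |λ(B_ω)| = ω−1, so ρ_SOR = 0.95135.

ω* = 1.95135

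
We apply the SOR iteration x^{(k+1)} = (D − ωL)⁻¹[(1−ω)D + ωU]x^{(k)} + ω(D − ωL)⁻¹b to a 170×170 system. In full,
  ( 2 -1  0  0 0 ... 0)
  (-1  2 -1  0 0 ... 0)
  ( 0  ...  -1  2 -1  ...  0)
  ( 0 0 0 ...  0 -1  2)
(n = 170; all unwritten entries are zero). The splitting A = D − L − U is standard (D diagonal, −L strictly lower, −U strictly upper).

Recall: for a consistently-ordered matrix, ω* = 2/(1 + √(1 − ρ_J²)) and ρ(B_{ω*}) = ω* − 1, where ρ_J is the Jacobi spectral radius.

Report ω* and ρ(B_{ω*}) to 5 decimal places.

ω* = 1.96392, ρ_SOR = 0.96392

½·tridiag(1,0,1) at n=170: λ_k = cos(kπ/171); max |λ| at k=1 ⇒ ρ_J = cos(π/171) ≈ 0.99983.
√(1−ρ_J²) = |sin(π/171)| = 0.018371
ω* = 2/(1 + 0.018371) = 2/1.018371 = 1.96392.
Hence ρ(B_{ω*}) = 1.96392 − 1 = 0.96392.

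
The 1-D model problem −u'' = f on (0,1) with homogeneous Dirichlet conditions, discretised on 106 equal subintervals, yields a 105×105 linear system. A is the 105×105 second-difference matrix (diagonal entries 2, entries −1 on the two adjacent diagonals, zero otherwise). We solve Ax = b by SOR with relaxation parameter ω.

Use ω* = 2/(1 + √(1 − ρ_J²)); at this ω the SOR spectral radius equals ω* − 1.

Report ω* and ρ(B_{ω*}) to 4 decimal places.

spectrum of D⁻¹(L+U) = {cos(kπ/106) : 1≤k≤105}; ρ_J = cos(π/106) = 0.9996.
√(1−ρ_J²) simplifies to sin(π/106) = 0.02963.
So ω* = 2/1.02963 = 1.9424 (Young).
[ρ_SOR] ω* − 1 = 0.9424.

ω* = 1.9424, ρ_SOR = 0.9424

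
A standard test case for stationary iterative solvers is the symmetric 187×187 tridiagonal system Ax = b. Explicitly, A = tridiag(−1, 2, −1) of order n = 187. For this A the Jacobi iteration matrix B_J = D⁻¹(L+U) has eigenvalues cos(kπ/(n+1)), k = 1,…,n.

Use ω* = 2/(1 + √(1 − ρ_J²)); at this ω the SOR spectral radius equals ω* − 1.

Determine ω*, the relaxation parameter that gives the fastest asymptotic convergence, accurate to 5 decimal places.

ω* = 1.96713

spectrum of D⁻¹(L+U) = {cos(kπ/188) : 1≤k≤187}; ρ_J = cos(π/188) = 0.99986.
√(1−ρ_J²) simplifies to sin(π/188) = 0.016710.
ω* = 2/(1+0.016710) = 1.96713
ρ_SOR = ω* − 1 ≈ 0.96713.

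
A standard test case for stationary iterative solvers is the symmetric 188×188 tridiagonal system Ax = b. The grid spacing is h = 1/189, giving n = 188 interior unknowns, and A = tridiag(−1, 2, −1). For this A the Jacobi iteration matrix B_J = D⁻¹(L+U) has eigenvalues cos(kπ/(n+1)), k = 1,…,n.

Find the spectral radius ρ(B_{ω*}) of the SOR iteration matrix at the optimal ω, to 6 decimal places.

½·tridiag(1,0,1) at n=188: λ_k = cos(kπ/189); max |λ| at k=1 ⇒ ρ_J = cos(π/189) ≈ 0.999862.
root = sin(π/189) = 0.0166214  (since 1−cos² = sin²).
Then 2/(1+√(1−ρ_J²)) = 2/(1+0.0166214); ω* = 2/1.0166214 = 1.967301.
ρ(B_{ω*}) = ω*−1 = 0.967301

ρ_SOR = 0.967301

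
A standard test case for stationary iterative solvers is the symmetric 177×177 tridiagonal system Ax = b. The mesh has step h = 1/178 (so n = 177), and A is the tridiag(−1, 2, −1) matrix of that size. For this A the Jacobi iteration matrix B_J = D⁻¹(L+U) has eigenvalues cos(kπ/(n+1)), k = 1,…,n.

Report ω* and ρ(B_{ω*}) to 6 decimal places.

[ρ_J] n=177: ρ(B_J) = cos(π/(n+1)) = cos(π/178) = 0.999844.
root = sin(π/178) = 0.0176485  (since 1−cos² = sin²).
ω* = 2/(1+0.0176485) = 1.965315
ρ(B_{ω*}) = ω*−1 = 0.965315

ω* = 1.965315, ρ_SOR = 0.965315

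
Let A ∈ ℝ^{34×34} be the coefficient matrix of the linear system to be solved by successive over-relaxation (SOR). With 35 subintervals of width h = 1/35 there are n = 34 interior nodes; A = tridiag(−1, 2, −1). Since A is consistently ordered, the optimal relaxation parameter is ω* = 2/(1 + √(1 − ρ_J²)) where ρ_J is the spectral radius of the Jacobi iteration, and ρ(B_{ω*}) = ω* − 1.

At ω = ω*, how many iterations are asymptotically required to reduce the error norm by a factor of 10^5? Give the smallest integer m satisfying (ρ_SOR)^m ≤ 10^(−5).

m = 65

B_J for the 34×34 system has eigenvalues cos(kπ/35); ρ_J = cos(π/35) = 0.9959743.
√(1−ρ_J²) simplifies to sin(π/35) = 0.0896393.
ω* = 2/(1 + 0.0896393) = 2/1.0896393 = 1.8354698.
ρ_SOR = ω* − 1 = 1.8354698 − 1 = 0.8354698.
For 5 digits: m = 5·ln10 / (−ln 0.8354698) = 11.5129/0.179761 = 64.046; round up → m = 65.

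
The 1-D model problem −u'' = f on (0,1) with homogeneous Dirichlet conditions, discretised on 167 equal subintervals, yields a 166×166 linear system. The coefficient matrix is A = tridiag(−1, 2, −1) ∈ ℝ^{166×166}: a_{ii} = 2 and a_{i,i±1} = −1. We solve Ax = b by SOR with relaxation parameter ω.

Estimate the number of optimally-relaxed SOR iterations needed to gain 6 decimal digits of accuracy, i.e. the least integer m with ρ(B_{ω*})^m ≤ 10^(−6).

spectrum of D⁻¹(L+U) = {cos(kπ/167) : 1≤k≤166}; ρ_J = cos(π/167) = 0.9998231.
root = sin(π/167) = 0.0188108  (since 1−cos² = sin²).
ω* = 2 / (1 + 0.0188108) = 2 / 1.0188108 ≈ 1.9630730.
ρ(B_{ω*}) = ω*−1 = 0.9630730
For 6 digits: m = 6·ln10 / (−ln 0.9630730) = 13.8155/0.0376261 = 367.179; round up → m = 368.

m = 368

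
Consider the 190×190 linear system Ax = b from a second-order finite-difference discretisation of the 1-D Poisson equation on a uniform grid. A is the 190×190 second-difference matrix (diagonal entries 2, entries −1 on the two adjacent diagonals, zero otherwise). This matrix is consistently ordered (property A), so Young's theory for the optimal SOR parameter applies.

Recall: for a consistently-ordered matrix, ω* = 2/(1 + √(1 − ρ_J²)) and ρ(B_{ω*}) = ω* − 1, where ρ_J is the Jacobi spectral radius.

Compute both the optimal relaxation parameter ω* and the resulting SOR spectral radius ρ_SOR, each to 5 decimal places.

spectrum of D⁻¹(L+U) = {cos(kπ/191) : 1≤k≤190}; ρ_J = cos(π/191) = 0.99986.
√(1−ρ_J²) simplifies to sin(π/191) = 0.016447.
[ω*] 2 ÷ (1 + 0.016447) = 2 ÷ 1.016447 = 1.96764.
ρ_SOR = ω* − 1 ≈ 0.96764.

ω* = 1.96764, ρ_SOR = 0.96764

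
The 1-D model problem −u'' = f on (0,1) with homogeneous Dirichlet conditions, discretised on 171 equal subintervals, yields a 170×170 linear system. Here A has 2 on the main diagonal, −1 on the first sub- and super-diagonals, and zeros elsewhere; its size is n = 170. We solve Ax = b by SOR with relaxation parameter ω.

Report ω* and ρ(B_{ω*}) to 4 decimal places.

ω* = 1.9639, ρ_SOR = 0.9639

½·tridiag(1,0,1) at n=170: λ_k = cos(kπ/171); max |λ| at k=1 ⇒ ρ_J = cos(π/171) ≈ 0.9998.
√(1 − cos²(π/171)) = sin(π/171) ≈ 0.01837.
ω* = 2/(1+0.01837) = 1.9639
ρ(B_{ω*}) = ω*−1 = 0.9639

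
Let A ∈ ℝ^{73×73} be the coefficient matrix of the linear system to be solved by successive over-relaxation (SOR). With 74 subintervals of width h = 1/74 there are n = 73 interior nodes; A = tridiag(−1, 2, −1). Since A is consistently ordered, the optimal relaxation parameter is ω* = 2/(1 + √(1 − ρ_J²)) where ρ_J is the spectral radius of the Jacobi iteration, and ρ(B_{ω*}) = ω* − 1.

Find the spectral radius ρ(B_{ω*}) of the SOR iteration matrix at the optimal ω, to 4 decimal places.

ρ_J = max_k |cos(kπ/74)| = cos(π/74) = 0.9991
√(1−ρ_J²) simplifies to sin(π/74) = 0.04244.
ω* = 2/(1+0.04244) = 1.9186
ρ_SOR = ω* − 1 ≈ 0.9186.

ρ_SOR = 0.9186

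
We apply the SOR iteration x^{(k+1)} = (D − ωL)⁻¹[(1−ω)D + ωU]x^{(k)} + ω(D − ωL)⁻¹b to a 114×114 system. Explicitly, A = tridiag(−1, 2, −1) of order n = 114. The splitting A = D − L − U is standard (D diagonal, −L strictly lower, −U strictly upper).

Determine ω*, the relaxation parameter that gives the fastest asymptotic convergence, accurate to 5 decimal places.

n=114: λ(B_J) = 1 − λ(A)/2 = cos(kπ/115); k=1 gives ρ_J = 0.99963.
√(1 − cos²(π/115)) = sin(π/115) ≈ 0.027315.
ω* = 2/(1+0.027315) = 1.94682
At ω = 1.94682 every |λ(B_ω)| = ω−1, so ρ_SOR = 0.94682.

ω* = 1.94682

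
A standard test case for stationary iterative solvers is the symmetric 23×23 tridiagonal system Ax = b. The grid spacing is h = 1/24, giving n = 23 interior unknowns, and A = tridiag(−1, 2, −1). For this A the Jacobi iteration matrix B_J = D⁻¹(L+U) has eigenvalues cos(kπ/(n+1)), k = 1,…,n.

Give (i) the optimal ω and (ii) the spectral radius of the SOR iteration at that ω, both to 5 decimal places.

B_J for the 23×23 system has eigenvalues cos(kπ/24); ρ_J = cos(π/24) = 0.99144.
√(1−ρ_J²) = |sin(π/24)| = 0.130526
Then 2/(1+√(1−ρ_J²)) = 2/(1+0.130526); ω* = 2/1.130526 = 1.76909.
At ω = 1.76909 every |λ(B_ω)| = ω−1, so ρ_SOR = 0.76909.

ω* = 1.76909, ρ_SOR = 0.76909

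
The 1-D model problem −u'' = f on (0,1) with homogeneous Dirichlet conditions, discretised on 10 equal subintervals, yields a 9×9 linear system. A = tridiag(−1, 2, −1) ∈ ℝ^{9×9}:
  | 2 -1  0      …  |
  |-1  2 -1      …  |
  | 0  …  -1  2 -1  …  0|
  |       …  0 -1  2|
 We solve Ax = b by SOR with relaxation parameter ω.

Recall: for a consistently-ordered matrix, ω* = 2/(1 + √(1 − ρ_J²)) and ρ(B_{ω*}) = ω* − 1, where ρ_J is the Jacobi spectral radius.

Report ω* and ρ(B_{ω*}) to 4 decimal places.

ω* = 1.5279, ρ_SOR = 0.5279

B_J for the 9×9 system has eigenvalues cos(kπ/10); ρ_J = cos(π/10) = 0.9511.
√(1−ρ_J²) simplifies to sin(π/10) = 0.30902.
ω* = 2 / (1 + 0.30902) = 2 / 1.30902 ≈ 1.5279.
[ρ_SOR] ω* − 1 = 0.5279.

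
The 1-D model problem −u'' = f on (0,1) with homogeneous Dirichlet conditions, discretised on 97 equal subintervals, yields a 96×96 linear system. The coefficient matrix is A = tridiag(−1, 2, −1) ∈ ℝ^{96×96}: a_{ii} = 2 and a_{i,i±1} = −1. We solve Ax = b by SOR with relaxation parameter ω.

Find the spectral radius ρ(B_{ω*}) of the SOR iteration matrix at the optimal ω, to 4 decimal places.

[ρ_J] n=96: ρ(B_J) = cos(π/(n+1)) = cos(π/97) = 0.9995.
root = sin(π/97) = 0.03238  (since 1−cos² = sin²).
Then 2/(1+√(1−ρ_J²)) = 2/(1+0.03238); ω* = 2/1.03238 = 1.9373.
and ρ(B_{ω*}) = 1.9373 − 1 = 0.9373.

ρ_SOR = 0.9373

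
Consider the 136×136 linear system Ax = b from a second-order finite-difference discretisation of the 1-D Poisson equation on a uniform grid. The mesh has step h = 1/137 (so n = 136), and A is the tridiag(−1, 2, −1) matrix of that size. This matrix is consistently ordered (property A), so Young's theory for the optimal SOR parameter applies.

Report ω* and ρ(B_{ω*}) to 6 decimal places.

B_J for the 136×136 system has eigenvalues cos(kπ/137); ρ_J = cos(π/137) = 0.999737.
root = sin(π/137) = 0.0229293  (since 1−cos² = sin²).
ω* = 2 / (1 + 0.0229293) = 2 / 1.0229293 ≈ 1.955169.
At ω = 1.955169 every |λ(B_ω)| = ω−1, so ρ_SOR = 0.955169.

ω* = 1.955169, ρ_SOR = 0.955169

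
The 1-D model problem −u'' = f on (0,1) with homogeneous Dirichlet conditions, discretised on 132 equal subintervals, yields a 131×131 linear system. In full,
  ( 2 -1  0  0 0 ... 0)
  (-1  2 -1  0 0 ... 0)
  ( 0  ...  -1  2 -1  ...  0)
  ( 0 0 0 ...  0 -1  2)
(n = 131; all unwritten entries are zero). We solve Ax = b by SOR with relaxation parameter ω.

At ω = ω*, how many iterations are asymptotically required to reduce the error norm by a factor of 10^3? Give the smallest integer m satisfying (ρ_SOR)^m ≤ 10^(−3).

m = 146

With n=131, ρ(Jacobi) = cos(π/132) = 0.9997168.
root = sin(π/132) = 0.0237977  (since 1−cos² = sin²).
ω* = 2/(1+0.0237977) = 1.9535109
[ρ_SOR] ω* − 1 = 0.9535109.
ρ_SOR^m ≤ 10^(−3) ⇔ m ≥ 3·ln10/(−ln 0.9535109) = 6.90776/0.0476044 = 145.108; m = ⌈145.108⌉ = 146.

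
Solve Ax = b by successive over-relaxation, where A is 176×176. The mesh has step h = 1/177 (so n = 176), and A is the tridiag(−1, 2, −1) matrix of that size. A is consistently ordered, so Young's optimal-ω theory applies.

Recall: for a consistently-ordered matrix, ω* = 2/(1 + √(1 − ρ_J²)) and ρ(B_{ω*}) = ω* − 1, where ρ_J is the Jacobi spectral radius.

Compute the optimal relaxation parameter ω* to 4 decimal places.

ω* = 1.9651

ρ_J = max_k |cos(kπ/177)| = cos(π/177) = 0.9998
√(1−ρ_J²) simplifies to sin(π/177) = 0.01775.
Then 2/(1+√(1−ρ_J²)) = 2/(1+0.01775); ω* = 2/1.01775 = 1.9651.
[ρ_SOR] ω* − 1 = 0.9651.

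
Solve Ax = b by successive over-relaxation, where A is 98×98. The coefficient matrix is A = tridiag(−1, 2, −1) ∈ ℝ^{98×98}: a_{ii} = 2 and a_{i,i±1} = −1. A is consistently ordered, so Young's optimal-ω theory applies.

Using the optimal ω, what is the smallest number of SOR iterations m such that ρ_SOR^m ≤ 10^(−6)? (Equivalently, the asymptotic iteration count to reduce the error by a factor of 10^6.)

m = 218

½·tridiag(1,0,1) at n=98: λ_k = cos(kπ/99); max |λ| at k=1 ⇒ ρ_J = cos(π/99) ≈ 0.9994965.
√(1−ρ_J²) simplifies to sin(π/99) = 0.0317279.
ω* = 2 / (1 + 0.0317279) = 2 / 1.0317279 ≈ 1.9384956.
and ρ(B_{ω*}) = 1.9384956 − 1 = 0.9384956.
6·ln10 = 13.8155; −ln(0.9384956) = 0.0634771; m = ⌈13.8155/0.0634771⌉ = ⌈217.645⌉ = 218.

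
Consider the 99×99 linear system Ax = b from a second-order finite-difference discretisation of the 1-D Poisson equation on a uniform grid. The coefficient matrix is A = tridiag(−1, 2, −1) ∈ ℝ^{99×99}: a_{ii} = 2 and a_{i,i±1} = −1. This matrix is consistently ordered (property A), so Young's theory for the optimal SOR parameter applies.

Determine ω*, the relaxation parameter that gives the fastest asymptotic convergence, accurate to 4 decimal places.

ω* = 1.9391

[ρ_J] n=99: ρ(B_J) = cos(π/(n+1)) = cos(π/100) = 0.9995.
1 − cos²(π/100) = sin²(π/100) ⇒ √(1−ρ_J²) = sin(π/100) = 0.03141.
Then 2/(1+√(1−ρ_J²)) = 2/(1+0.03141); ω* = 2/1.03141 = 1.9391.
ρ_SOR = ω* − 1 ≈ 0.9391.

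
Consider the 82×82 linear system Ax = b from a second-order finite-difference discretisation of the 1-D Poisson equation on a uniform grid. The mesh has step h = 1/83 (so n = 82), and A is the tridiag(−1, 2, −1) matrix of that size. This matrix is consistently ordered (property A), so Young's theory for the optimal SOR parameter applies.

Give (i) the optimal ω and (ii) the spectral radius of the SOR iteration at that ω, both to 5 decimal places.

ω* = 1.92708, ρ_SOR = 0.92708

½·tridiag(1,0,1) at n=82: λ_k = cos(kπ/83); max |λ| at k=1 ⇒ ρ_J = cos(π/83) ≈ 0.99928.
√(1 − cos²(π/83)) = sin(π/83) ≈ 0.037841.
ω* = 2 / (1 + 0.037841) = 2 / 1.037841 ≈ 1.92708.
[ρ_SOR] ω* − 1 = 0.92708.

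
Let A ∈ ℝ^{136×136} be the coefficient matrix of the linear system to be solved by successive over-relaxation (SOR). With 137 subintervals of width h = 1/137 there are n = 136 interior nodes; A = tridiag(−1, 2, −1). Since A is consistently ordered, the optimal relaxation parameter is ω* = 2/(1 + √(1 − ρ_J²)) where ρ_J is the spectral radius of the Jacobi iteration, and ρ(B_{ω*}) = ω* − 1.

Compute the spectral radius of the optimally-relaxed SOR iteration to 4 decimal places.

ρ_J = max_k |cos(kπ/137)| = cos(π/137) = 0.9997
root = sin(π/137) = 0.02293  (since 1−cos² = sin²).
Young: ω* = 2/(1+√(1−ρ_J²)) = 2/(1+0.02293) = 2/1.02293 = 1.9552.
ρ(B_{ω*}) = ω*−1 = 0.9552

ρ_SOR = 0.9552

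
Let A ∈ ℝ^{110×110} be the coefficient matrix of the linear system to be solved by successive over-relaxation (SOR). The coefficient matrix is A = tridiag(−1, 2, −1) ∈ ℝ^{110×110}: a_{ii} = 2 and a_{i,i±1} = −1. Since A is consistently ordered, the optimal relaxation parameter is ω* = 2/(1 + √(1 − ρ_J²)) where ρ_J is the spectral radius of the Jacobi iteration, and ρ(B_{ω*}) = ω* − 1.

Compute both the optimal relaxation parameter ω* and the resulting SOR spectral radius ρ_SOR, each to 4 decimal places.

[ρ_J] n=110: ρ(B_J) = cos(π/(n+1)) = cos(π/111) = 0.9996.
1 − cos²(π/111) = sin²(π/111) ⇒ √(1−ρ_J²) = sin(π/111) = 0.02830.
Then 2/(1+√(1−ρ_J²)) = 2/(1+0.02830); ω* = 2/1.02830 = 1.9450.
Hence ρ(B_{ω*}) = 1.9450 − 1 = 0.9450.

ω* = 1.9450, ρ_SOR = 0.9450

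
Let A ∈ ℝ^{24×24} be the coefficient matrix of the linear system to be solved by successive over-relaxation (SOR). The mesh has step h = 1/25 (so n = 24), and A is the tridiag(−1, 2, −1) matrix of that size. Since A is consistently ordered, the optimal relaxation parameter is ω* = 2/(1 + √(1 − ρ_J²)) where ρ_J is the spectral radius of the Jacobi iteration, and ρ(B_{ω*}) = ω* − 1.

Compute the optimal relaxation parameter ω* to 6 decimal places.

ρ_J = max_k |cos(kπ/25)| = cos(π/25) = 0.992115
√(1−ρ_J²) = |sin(π/25)| = 0.1253332
[ω*] 2 ÷ (1 + 0.1253332) = 2 ÷ 1.1253332 = 1.777251.
ρ_SOR = ω* − 1 = 1.777251 − 1 = 0.777251.

ω* = 1.777251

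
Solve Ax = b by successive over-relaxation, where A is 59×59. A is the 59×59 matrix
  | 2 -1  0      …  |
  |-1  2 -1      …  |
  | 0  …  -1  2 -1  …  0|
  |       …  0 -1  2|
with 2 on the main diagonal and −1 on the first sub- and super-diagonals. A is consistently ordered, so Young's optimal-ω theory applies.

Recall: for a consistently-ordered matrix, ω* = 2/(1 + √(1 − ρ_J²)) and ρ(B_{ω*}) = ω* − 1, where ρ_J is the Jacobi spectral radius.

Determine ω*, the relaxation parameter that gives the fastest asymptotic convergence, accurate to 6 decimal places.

ρ_J = max_k |cos(kπ/60)| = cos(π/60) = 0.998630
√(1−ρ_J²) simplifies to sin(π/60) = 0.0523360.
So ω* = 2/1.0523360 = 1.900534 (Young).
ρ(B_{ω*}) = ω*−1 = 0.900534

ω* = 1.900534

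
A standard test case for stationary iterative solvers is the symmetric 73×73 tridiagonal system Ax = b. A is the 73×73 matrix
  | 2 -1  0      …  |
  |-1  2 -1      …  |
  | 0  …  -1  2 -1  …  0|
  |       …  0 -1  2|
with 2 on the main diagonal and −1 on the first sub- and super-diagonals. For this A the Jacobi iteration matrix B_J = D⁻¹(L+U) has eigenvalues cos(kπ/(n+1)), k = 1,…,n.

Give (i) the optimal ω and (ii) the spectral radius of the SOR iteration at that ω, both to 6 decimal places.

ρ_J = max_k |cos(kπ/74)| = cos(π/74) = 0.999099
√(1−ρ_J²) simplifies to sin(π/74) = 0.0424412.
Then 2/(1+√(1−ρ_J²)) = 2/(1+0.0424412); ω* = 2/1.0424412 = 1.918573.
and ρ(B_{ω*}) = 1.918573 − 1 = 0.918573.

ω* = 1.918573, ρ_SOR = 0.918573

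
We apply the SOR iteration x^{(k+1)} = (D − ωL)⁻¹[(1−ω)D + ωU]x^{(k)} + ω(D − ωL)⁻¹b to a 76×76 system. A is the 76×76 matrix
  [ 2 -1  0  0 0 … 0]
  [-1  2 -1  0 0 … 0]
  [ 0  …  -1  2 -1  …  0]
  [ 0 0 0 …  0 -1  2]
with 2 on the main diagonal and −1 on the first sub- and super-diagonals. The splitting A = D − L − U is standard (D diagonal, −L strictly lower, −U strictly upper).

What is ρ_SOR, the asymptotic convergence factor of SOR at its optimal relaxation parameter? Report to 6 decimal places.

ρ_SOR = 0.921620

[ρ_J] n=76: ρ(B_J) = cos(π/(n+1)) = cos(π/77) = 0.999168.
1 − cos²(π/77) = sin²(π/77) ⇒ √(1−ρ_J²) = sin(π/77) = 0.0407886.
ω* = 2 / (1 + 0.0407886) = 2 / 1.0407886 ≈ 1.921620.
ρ_SOR = ω* − 1 = 1.921620 − 1 = 0.921620.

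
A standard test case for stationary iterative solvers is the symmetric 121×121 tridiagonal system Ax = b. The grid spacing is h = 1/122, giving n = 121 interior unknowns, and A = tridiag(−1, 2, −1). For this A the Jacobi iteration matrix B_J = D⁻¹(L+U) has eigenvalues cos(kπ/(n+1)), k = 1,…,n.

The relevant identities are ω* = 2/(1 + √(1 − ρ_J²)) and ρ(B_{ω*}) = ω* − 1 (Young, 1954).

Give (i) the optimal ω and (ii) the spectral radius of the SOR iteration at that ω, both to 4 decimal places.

spectrum of D⁻¹(L+U) = {cos(kπ/122) : 1≤k≤121}; ρ_J = cos(π/122) = 0.9997.
√(1−ρ_J²) simplifies to sin(π/122) = 0.02575.
Young: ω* = 2/(1+√(1−ρ_J²)) = 2/(1+0.02575) = 2/1.02575 = 1.9498.
ρ_SOR = ω* − 1 ≈ 0.9498.

ω* = 1.9498, ρ_SOR = 0.9498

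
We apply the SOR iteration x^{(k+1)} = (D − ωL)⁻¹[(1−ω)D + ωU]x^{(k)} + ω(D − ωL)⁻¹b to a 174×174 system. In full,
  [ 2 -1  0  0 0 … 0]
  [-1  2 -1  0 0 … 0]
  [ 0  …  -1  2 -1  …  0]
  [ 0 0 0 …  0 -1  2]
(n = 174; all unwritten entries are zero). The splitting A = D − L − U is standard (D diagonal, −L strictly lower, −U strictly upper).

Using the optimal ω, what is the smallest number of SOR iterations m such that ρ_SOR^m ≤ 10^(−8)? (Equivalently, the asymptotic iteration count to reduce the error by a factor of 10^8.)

spectrum of D⁻¹(L+U) = {cos(kπ/175) : 1≤k≤174}; ρ_J = cos(π/175) = 0.9998389.
√(1−ρ_J²) simplifies to sin(π/175) = 0.0179510.
So ω* = 2/1.0179510 = 1.9647311 (Young).
At ω = 1.9647311 every |λ(B_ω)| = ω−1, so ρ_SOR = 0.9647311.
For 8 digits: m = 8·ln10 / (−ln 0.9647311) = 18.4207/0.0359059 = 513.027; round up → m = 514.

m = 514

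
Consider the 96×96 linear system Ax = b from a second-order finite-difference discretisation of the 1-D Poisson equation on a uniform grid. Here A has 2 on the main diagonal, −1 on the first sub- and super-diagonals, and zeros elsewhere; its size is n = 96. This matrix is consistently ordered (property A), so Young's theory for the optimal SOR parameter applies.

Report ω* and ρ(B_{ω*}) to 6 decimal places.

ω* = 1.937268, ρ_SOR = 0.937268

ρ_J = max_k |cos(kπ/97)| = cos(π/97) = 0.999476
√(1−ρ_J²) simplifies to sin(π/97) = 0.0323819.
ω* = 2 / (1 + 0.0323819) = 2 / 1.0323819 ≈ 1.937268.
[ρ_SOR] ω* − 1 = 0.937268.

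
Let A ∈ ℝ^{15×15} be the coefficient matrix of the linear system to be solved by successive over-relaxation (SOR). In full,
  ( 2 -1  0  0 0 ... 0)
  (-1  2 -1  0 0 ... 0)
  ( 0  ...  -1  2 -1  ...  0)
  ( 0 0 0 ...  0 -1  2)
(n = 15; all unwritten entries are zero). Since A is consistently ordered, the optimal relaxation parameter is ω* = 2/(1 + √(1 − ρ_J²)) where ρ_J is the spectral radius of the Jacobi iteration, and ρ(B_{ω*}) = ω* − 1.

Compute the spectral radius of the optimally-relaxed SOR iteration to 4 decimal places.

ρ_SOR = 0.6735

n=15: λ(B_J) = 1 − λ(A)/2 = cos(kπ/16); k=1 gives ρ_J = 0.9808.
1 − cos²(π/16) = sin²(π/16) ⇒ √(1−ρ_J²) = sin(π/16) = 0.19509.
So ω* = 2/1.19509 = 1.6735 (Young).
and ρ(B_{ω*}) = 1.6735 − 1 = 0.6735.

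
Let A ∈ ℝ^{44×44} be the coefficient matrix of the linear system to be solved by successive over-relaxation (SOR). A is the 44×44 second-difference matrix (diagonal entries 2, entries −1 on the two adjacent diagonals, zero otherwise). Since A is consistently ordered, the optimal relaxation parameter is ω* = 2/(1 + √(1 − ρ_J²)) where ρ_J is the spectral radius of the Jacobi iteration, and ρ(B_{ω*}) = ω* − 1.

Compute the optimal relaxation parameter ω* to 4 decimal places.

B_J for the 44×44 system has eigenvalues cos(kπ/45); ρ_J = cos(π/45) = 0.9976.
1 − cos²(π/45) = sin²(π/45) ⇒ √(1−ρ_J²) = sin(π/45) = 0.06976.
ω* = 2 / (1 + 0.06976) = 2 / 1.06976 ≈ 1.8696.
ρ_SOR = ω* − 1 ≈ 0.8696.

ω* = 1.8696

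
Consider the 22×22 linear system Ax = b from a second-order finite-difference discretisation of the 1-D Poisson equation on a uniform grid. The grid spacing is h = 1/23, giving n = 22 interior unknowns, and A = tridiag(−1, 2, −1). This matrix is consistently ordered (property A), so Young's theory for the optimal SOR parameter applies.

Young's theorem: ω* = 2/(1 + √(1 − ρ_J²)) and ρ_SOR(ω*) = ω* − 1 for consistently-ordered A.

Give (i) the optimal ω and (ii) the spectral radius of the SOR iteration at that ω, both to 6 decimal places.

½·tridiag(1,0,1) at n=22: λ_k = cos(kπ/23); max |λ| at k=1 ⇒ ρ_J = cos(π/23) ≈ 0.990686.
√(1−ρ_J²) = |sin(π/23)| = 0.1361666
Then 2/(1+√(1−ρ_J²)) = 2/(1+0.1361666); ω* = 2/1.1361666 = 1.760305.
and ρ(B_{ω*}) = 1.760305 − 1 = 0.760305.

ω* = 1.760305, ρ_SOR = 0.760305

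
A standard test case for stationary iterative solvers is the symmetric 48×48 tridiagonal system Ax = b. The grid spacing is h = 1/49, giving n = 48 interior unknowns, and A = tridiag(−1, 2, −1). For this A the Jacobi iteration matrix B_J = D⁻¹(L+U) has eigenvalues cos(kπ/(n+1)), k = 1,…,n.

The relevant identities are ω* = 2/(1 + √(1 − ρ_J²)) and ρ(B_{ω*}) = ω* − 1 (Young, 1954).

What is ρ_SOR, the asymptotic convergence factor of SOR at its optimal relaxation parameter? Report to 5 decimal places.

ρ_J = max_k |cos(kπ/49)| = cos(π/49) = 0.99795
√(1−ρ_J²) = |sin(π/49)| = 0.064070
Then 2/(1+√(1−ρ_J²)) = 2/(1+0.064070); ω* = 2/1.064070 = 1.87958.
ρ_SOR = ω* − 1 ≈ 0.87958.

ρ_SOR = 0.87958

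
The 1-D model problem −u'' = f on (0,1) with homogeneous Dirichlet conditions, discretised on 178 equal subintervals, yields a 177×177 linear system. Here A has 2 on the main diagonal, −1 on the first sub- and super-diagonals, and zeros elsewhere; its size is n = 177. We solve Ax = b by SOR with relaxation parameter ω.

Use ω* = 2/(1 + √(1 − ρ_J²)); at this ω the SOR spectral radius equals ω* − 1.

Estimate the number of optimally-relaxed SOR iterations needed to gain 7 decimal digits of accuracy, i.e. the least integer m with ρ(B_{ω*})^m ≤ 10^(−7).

With n=177, ρ(Jacobi) = cos(π/178) = 0.9998443.
√(1−ρ_J²) simplifies to sin(π/178) = 0.0176485.
So ω* = 2/1.0176485 = 1.9653151 (Young).
ρ(B_{ω*}) = ω*−1 = 0.9653151
m ≥ 7·ln10 / (−ln 0.9653151) = 456.594; smallest integer m = 457.

m = 457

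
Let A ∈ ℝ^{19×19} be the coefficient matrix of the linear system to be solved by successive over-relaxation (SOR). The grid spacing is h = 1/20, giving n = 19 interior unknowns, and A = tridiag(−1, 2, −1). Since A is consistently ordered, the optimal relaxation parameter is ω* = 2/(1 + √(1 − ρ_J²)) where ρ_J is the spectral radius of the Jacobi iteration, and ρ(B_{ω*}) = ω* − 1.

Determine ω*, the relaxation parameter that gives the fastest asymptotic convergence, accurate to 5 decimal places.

n=19: λ(B_J) = 1 − λ(A)/2 = cos(kπ/20); k=1 gives ρ_J = 0.98769.
1 − cos²(π/20) = sin²(π/20) ⇒ √(1−ρ_J²) = sin(π/20) = 0.156434.
[ω*] 2 ÷ (1 + 0.156434) = 2 ÷ 1.156434 = 1.72945.
At ω = 1.72945 every |λ(B_ω)| = ω−1, so ρ_SOR = 0.72945.

ω* = 1.72945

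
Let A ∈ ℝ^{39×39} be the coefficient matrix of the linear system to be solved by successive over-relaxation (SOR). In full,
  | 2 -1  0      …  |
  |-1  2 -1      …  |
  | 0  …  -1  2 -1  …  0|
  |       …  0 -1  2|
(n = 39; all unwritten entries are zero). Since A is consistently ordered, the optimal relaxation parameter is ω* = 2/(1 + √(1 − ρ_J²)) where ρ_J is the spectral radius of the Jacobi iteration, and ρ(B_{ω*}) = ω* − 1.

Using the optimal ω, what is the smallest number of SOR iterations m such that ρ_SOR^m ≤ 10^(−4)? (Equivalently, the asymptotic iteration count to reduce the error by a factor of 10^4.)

½·tridiag(1,0,1) at n=39: λ_k = cos(kπ/40); max |λ| at k=1 ⇒ ρ_J = cos(π/40) ≈ 0.9969173.
root = sin(π/40) = 0.0784591  (since 1−cos² = sin²).
ω* = 2 / (1 + 0.0784591) = 2 / 1.0784591 ≈ 1.8544978.
ρ_SOR = ω* − 1 ≈ 0.8544978.
(0.8544978)^m ≤ 10^{−4}  ⇒  m·ln(0.8544978) ≤ −4·ln10  ⇒  m ≥ 58.575  ⇒  m = 59

m = 59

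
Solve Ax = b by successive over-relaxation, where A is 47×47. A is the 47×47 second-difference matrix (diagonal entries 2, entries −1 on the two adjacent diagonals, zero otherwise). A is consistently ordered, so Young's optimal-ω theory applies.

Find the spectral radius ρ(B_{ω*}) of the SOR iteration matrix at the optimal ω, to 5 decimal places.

ρ_SOR = 0.87722

n=47: λ(B_J) = 1 − λ(A)/2 = cos(kπ/48); k=1 gives ρ_J = 0.99786.
√(1−ρ_J²) = |sin(π/48)| = 0.065403
ω* = 2/(1+0.065403) = 1.87722
ρ(B_{ω*}) = ω*−1 = 0.87722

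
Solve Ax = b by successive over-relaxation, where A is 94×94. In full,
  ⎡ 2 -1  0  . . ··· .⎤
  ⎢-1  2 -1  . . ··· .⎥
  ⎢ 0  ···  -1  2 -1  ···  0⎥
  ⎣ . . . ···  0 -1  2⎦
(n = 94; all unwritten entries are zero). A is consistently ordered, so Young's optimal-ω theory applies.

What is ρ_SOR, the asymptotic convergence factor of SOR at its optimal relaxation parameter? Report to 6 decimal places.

B_J for the 94×94 system has eigenvalues cos(kπ/95); ρ_J = cos(π/95) = 0.999453.
1 − cos²(π/95) = sin²(π/95) ⇒ √(1−ρ_J²) = sin(π/95) = 0.0330634.
Then 2/(1+√(1−ρ_J²)) = 2/(1+0.0330634); ω* = 2/1.0330634 = 1.935990.
ρ(B_{ω*}) = ω*−1 = 0.935990

ρ_SOR = 0.935990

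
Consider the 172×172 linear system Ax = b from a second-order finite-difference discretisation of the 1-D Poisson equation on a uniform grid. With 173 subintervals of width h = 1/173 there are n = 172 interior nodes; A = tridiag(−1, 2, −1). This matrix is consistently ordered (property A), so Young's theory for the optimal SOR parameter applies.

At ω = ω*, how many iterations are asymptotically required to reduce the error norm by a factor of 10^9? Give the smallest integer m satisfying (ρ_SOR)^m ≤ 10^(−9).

½·tridiag(1,0,1) at n=172: λ_k = cos(kπ/173); max |λ| at k=1 ⇒ ρ_J = cos(π/173) ≈ 0.9998351.
√(1−ρ_J²) simplifies to sin(π/173) = 0.0181585.
So ω* = 2/1.0181585 = 1.9643307 (Young).
ρ_SOR = ω* − 1 ≈ 0.9643307.
9·ln10 = 20.7233; −ln(0.9643307) = 0.036321; m = ⌈20.7233/0.036321⌉ = ⌈570.560⌉ = 571.

m = 571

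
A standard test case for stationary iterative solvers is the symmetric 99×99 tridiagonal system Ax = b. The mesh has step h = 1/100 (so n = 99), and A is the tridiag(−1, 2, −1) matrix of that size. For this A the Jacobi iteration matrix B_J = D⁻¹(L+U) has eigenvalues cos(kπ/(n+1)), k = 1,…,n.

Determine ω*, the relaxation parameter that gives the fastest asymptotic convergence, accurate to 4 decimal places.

[ρ_J] n=99: ρ(B_J) = cos(π/(n+1)) = cos(π/100) = 0.9995.
√(1−ρ_J²) simplifies to sin(π/100) = 0.03141.
Young: ω* = 2/(1+√(1−ρ_J²)) = 2/(1+0.03141) = 2/1.03141 = 1.9391.
At ω = 1.9391 every |λ(B_ω)| = ω−1, so ρ_SOR = 0.9391.

ω* = 1.9391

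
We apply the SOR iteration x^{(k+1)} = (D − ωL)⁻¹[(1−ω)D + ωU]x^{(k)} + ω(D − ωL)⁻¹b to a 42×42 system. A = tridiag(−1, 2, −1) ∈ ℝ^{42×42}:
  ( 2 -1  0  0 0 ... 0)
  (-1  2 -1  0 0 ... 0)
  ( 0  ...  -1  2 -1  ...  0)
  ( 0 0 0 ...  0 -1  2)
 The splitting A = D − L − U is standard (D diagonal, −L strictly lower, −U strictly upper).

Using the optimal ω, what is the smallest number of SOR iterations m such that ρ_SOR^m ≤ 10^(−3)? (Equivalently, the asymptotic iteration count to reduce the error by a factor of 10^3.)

ρ_J = max_k |cos(kπ/43)| = cos(π/43) = 0.9973323
1 − cos²(π/43) = sin²(π/43) ⇒ √(1−ρ_J²) = sin(π/43) = 0.0729953.
Then 2/(1+√(1−ρ_J²)) = 2/(1+0.0729953); ω* = 2/1.0729953 = 1.8639411.
Hence ρ(B_{ω*}) = 1.8639411 − 1 = 0.8639411.
For 3 digits: m = 3·ln10 / (−ln 0.8639411) = 6.90776/0.146251 = 47.232; round up → m = 48.

m = 48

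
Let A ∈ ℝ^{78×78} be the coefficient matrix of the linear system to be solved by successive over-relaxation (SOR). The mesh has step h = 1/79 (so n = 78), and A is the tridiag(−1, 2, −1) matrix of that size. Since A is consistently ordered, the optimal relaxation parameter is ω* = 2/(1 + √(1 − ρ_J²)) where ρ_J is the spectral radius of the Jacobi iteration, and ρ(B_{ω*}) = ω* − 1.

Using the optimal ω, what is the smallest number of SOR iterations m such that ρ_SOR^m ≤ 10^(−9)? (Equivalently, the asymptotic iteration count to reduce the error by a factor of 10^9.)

m = 261

[ρ_J] n=78: ρ(B_J) = cos(π/(n+1)) = cos(π/79) = 0.9992094.
√(1 − cos²(π/79)) = sin(π/79) ≈ 0.0397565.
ω* = 2/(1+0.0397565) = 1.9235273
Hence ρ(B_{ω*}) = 1.9235273 − 1 = 0.9235273.
ρ_SOR^m ≤ 10^(−9) ⇔ m ≥ 9·ln10/(−ln 0.9235273) = 20.7233/0.0795549 = 260.491; m = ⌈260.491⌉ = 261.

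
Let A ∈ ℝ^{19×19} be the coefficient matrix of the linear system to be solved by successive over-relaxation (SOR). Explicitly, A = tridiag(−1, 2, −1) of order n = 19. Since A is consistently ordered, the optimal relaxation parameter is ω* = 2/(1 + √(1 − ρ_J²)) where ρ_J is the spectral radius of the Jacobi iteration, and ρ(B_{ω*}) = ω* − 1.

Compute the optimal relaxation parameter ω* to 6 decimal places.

B_J for the 19×19 system has eigenvalues cos(kπ/20); ρ_J = cos(π/20) = 0.987688.
√(1−ρ_J²) simplifies to sin(π/20) = 0.1564345.
Then 2/(1+√(1−ρ_J²)) = 2/(1+0.1564345); ω* = 2/1.1564345 = 1.729454.
At ω = 1.729454 every |λ(B_ω)| = ω−1, so ρ_SOR = 0.729454.

ω* = 1.729454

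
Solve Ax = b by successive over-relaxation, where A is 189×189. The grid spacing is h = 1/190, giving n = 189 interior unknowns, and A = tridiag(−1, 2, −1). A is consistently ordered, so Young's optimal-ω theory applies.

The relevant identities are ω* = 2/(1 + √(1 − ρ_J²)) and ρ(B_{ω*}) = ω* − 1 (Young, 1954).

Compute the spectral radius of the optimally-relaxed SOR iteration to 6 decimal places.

ρ_SOR = 0.967470

n=189: λ(B_J) = 1 − λ(A)/2 = cos(kπ/190); k=1 gives ρ_J = 0.999863.
1 − cos²(π/190) = sin²(π/190) ⇒ √(1−ρ_J²) = sin(π/190) = 0.0165339.
So ω* = 2/1.0165339 = 1.967470 (Young).
ρ_SOR = ω* − 1 ≈ 0.967470.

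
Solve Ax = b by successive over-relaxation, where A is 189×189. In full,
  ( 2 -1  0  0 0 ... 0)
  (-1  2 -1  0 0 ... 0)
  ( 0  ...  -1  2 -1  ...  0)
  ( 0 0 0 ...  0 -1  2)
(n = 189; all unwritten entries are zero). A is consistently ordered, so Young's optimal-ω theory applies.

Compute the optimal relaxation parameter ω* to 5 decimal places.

ω* = 1.96747

spectrum of D⁻¹(L+U) = {cos(kπ/190) : 1≤k≤189}; ρ_J = cos(π/190) = 0.99986.
√(1 − cos²(π/190)) = sin(π/190) ≈ 0.016534.
ω* = 2/(1 + 0.016534) = 2/1.016534 = 1.96747.
ρ_SOR = ω* − 1 = 1.96747 − 1 = 0.96747.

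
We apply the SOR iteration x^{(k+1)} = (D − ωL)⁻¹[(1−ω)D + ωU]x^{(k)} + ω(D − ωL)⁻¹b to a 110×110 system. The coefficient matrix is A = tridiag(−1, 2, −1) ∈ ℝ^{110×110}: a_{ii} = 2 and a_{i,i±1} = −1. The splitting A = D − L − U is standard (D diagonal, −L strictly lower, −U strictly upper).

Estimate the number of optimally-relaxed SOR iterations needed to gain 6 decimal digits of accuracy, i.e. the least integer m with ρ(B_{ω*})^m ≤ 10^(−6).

spectrum of D⁻¹(L+U) = {cos(kπ/111) : 1≤k≤110}; ρ_J = cos(π/111) = 0.9995995.
√(1−ρ_J²) simplifies to sin(π/111) = 0.0282989.
So ω* = 2/1.0282989 = 1.9449598 (Young).
and ρ(B_{ω*}) = 1.9449598 − 1 = 0.9449598.
For 6 digits: m = 6·ln10 / (−ln 0.9449598) = 13.8155/0.0566129 = 244.034; round up → m = 245.

m = 245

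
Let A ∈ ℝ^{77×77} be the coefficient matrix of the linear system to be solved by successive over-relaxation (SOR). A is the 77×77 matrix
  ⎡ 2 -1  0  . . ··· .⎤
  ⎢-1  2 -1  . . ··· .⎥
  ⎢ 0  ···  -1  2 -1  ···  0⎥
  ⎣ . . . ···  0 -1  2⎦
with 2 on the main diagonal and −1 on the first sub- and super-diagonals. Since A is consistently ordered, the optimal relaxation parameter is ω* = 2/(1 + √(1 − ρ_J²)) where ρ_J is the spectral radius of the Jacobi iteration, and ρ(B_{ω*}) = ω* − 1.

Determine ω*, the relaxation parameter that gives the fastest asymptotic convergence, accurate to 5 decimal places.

With n=77, ρ(Jacobi) = cos(π/78) = 0.99919.
1 − cos²(π/78) = sin²(π/78) ⇒ √(1−ρ_J²) = sin(π/78) = 0.040266.
So ω* = 2/1.040266 = 1.92259 (Young).
and ρ(B_{ω*}) = 1.92259 − 1 = 0.92259.

ω* = 1.92259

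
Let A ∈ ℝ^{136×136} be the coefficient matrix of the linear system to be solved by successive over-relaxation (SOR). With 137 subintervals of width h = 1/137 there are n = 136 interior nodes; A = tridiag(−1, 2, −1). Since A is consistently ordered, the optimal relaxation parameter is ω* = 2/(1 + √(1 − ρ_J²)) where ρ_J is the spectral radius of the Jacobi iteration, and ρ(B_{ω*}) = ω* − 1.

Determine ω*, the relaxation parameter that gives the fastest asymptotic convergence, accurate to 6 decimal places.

B_J for the 136×136 system has eigenvalues cos(kπ/137); ρ_J = cos(π/137) = 0.999737.
root = sin(π/137) = 0.0229293  (since 1−cos² = sin²).
Then 2/(1+√(1−ρ_J²)) = 2/(1+0.0229293); ω* = 2/1.0229293 = 1.955169.
and ρ(B_{ω*}) = 1.955169 − 1 = 0.955169.

ω* = 1.955169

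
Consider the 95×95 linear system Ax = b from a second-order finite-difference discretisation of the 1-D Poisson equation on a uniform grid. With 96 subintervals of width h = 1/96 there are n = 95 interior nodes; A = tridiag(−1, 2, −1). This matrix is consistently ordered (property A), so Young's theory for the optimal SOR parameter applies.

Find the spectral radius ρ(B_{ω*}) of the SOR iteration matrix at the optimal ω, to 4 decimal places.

B_J for the 95×95 system has eigenvalues cos(kπ/96); ρ_J = cos(π/96) = 0.9995.
√(1−ρ_J²) simplifies to sin(π/96) = 0.03272.
ω* = 2 / (1 + 0.03272) = 2 / 1.03272 ≈ 1.9366.
and ρ(B_{ω*}) = 1.9366 − 1 = 0.9366.

ρ_SOR = 0.9366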